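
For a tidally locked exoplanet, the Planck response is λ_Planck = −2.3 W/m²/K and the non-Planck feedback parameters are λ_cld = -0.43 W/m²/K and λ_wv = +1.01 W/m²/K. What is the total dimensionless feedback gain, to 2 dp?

0.25

Convert to gains: g_cld = -0.43/2.3 = -0.187; g_wv = 1.01/2.3 = 0.4391.
Total gain g = 0.2521.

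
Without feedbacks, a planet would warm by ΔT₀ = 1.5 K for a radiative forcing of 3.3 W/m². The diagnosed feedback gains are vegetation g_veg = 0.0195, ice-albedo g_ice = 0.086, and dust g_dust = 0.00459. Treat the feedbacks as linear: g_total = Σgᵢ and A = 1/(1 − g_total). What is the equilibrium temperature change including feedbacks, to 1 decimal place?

Total gain g = 0.0195 + 0.086 + 0.00459 = 0.11009.
Amplification A = 1/(1 − 0.11009) = 1.124.
ΔT = 1.5 × 1.124 = 1.7 K.

1.7 K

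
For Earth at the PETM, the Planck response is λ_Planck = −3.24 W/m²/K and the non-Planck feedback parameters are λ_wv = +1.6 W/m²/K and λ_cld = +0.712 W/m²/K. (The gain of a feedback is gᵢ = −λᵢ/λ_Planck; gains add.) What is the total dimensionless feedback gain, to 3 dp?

Convert to gains: g_wv = 1.6/3.24 = 0.4938; g_cld = 0.712/3.24 = 0.2198.
Total gain g = 0.7136.

0.714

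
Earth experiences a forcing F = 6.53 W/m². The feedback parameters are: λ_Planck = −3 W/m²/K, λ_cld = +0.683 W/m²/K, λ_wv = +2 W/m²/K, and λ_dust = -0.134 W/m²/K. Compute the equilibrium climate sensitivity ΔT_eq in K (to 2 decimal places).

Net feedback parameter λ = (−3) + (+0.683) + (+2) + (-0.134) = -0.451 W/m²/K.
ΔT = −F/λ = −6.53/(-0.451) = 14.48 K.

14.48 K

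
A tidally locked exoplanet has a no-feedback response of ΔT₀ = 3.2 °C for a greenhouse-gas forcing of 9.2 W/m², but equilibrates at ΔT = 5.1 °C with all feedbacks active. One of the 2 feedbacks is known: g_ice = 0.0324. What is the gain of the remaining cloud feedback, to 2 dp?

Amplification A = ΔT/ΔT₀ = 5.1/3.2 = 1.594.
Total gain g = 1 − 1/A = 1 − 1/1.594 = 0.3726.
The known gain is 0.0324.
g_cld = 0.3726 − 0.0324 = 0.34.

0.34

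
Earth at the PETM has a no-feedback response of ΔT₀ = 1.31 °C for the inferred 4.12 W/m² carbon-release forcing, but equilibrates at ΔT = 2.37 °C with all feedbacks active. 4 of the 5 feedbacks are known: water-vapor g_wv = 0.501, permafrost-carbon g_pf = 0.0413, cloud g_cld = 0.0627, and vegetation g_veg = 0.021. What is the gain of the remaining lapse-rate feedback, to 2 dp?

Amplification A = ΔT/ΔT₀ = 2.37/1.31 = 1.809.
Total gain g = 1 − 1/A = 1 − 1/1.809 = 0.4472.
Known gains sum to 0.501 + 0.0413 + 0.0627 + 0.021 = 0.626.
g_lr = 0.4472 − 0.626 = -0.18.

-0.18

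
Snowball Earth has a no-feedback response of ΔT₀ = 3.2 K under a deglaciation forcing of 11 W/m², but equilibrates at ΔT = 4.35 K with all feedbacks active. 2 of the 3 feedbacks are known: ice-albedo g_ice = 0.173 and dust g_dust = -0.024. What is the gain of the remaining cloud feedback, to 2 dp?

Amplification A = ΔT/ΔT₀ = 4.35/3.2 = 1.359.
Total gain g = 1 − 1/A = 1 − 1/1.359 = 0.2642.
Known gains sum to 0.173 − 0.024 = 0.149.
g_cld = 0.2642 − 0.149 = 0.12.

0.12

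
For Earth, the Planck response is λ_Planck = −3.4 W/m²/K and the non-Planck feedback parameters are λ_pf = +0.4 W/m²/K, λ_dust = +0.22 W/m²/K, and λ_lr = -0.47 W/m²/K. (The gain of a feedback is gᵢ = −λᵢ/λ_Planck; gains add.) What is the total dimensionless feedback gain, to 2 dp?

Convert to gains: g_pf = 0.4/3.4 = 0.1176; g_dust = 0.22/3.4 = 0.06471; g_lr = -0.47/3.4 = -0.1382.
Total gain g = 0.04411.

0.04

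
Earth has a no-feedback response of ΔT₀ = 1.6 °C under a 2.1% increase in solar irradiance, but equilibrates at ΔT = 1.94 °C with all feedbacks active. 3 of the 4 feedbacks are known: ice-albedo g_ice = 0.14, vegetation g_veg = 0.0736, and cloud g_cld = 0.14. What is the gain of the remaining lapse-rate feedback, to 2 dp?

Amplification A = ΔT/ΔT₀ = 1.94/1.6 = 1.212.
Total gain g = 1 − 1/A = 1 − 1/1.212 = 0.1749.
Known gains sum to 0.14 + 0.0736 + 0.14 = 0.3536.
g_lr = 0.1749 − 0.3536 = -0.18.

-0.18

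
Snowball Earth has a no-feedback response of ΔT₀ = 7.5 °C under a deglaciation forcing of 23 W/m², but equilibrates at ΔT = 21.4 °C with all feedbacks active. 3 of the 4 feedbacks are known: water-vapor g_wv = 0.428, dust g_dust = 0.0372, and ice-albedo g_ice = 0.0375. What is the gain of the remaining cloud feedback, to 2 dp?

0.15

Amplification A = ΔT/ΔT₀ = 21.4/7.5 = 2.853.
Total gain g = 1 − 1/A = 1 − 1/2.853 = 0.6495.
Known gains sum to 0.428 + 0.0372 + 0.0375 = 0.5027.
g_cld = 0.6495 − 0.5027 = 0.15.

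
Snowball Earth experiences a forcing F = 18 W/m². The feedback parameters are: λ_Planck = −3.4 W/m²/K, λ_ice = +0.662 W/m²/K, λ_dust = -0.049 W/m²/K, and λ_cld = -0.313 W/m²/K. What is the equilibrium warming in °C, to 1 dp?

Net feedback parameter λ = (−3.4) + (+0.662) + (-0.049) + (-0.313) = -3.1 W/m²/K.
ΔT = −F/λ = −18/(-3.1) = 5.8 °C.

5.8 °C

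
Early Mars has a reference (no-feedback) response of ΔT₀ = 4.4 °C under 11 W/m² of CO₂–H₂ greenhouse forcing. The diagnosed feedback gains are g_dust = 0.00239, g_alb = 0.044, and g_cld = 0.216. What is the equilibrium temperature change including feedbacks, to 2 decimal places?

Total gain g = 0.00239 + 0.044 + 0.216 = 0.26239.
Amplification A = 1/(1 − 0.26239) = 1.356.
ΔT = 4.4 × 1.356 = 5.97 °C.

5.97 °C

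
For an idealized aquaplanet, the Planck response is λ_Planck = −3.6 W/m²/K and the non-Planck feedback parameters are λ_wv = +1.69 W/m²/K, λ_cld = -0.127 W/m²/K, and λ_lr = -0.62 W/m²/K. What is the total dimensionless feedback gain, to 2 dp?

Convert to gains: g_wv = 1.69/3.6 = 0.4694; g_cld = -0.127/3.6 = -0.03528; g_lr = -0.62/3.6 = -0.1722.
Total gain g = 0.26192.

0.26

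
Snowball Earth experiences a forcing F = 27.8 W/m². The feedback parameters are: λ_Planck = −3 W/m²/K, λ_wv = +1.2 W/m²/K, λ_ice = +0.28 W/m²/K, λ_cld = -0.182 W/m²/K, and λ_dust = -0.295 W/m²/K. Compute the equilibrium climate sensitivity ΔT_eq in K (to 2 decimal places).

Net feedback parameter λ = (−3) + (+1.2) + (+0.28) + (-0.182) + (-0.295) = -1.997 W/m²/K.
ΔT = −F/λ = −27.8/(-1.997) = 13.92 K.

13.92 K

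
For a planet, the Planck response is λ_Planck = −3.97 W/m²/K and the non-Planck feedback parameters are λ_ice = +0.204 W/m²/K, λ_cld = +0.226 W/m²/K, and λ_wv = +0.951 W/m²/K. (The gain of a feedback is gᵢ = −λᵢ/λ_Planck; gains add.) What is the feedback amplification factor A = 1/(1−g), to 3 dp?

Convert to gains: g_ice = 0.204/3.97 = 0.05139; g_cld = 0.226/3.97 = 0.05693; g_wv = 0.951/3.97 = 0.2395.
Total gain g = 0.34782.
A = 1/(1 − 0.34782) = 1.533.

1.533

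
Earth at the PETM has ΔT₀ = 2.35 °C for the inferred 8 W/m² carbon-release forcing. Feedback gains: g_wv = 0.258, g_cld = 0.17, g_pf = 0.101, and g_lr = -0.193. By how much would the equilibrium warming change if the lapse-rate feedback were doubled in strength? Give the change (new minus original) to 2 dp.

-0.80 °C

Original: g = 0.336, ΔT = 2.35/(1−0.336) = 3.5392 °C.
With doubled lapse-rate: g' = 0.143, ΔT' = 2.35/(1−0.143) = 2.7421 °C.
Change = 2.7421 − 3.5392 = -0.80 °C.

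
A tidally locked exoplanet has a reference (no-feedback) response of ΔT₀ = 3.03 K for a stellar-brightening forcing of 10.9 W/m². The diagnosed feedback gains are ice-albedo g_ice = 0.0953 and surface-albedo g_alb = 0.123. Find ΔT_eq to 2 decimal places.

3.88 K

Total gain g = 0.0953 + 0.123 = 0.2183.
Amplification A = 1/(1 − 0.2183) = 1.279.
ΔT = 3.03 × 1.279 = 3.88 K.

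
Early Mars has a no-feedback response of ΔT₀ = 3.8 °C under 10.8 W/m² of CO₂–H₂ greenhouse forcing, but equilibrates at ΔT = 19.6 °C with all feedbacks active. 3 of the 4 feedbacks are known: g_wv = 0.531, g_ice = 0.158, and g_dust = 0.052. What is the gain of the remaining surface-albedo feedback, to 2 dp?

Amplification A = ΔT/ΔT₀ = 19.6/3.8 = 5.158.
Total gain g = 1 − 1/A = 1 − 1/5.158 = 0.8061.
Known gains sum to 0.531 + 0.158 + 0.052 = 0.741.
g_alb = 0.8061 − 0.741 = 0.07.

0.07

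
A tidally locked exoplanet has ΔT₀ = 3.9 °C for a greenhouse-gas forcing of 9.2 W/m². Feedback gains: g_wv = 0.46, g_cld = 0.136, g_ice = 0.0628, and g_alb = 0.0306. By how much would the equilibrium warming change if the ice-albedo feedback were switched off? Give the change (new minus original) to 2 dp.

-2.11 °C

Original: g = 0.6894, ΔT = 3.9/(1−0.6894) = 12.5563 °C.
Without ice-albedo: g' = 0.6266, ΔT' = 3.9/(1−0.6266) = 10.4446 °C.
Change = 10.4446 − 12.5563 = -2.11 °C.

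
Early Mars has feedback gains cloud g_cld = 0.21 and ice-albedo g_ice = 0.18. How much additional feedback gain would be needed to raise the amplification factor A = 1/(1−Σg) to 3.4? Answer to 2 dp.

Current total gain = 0.39.
Target gain for A = 3.4: g* = 1 − 1/3.4 = 0.7059.
Additional gain needed = 0.7059 − 0.39 = 0.32.

0.32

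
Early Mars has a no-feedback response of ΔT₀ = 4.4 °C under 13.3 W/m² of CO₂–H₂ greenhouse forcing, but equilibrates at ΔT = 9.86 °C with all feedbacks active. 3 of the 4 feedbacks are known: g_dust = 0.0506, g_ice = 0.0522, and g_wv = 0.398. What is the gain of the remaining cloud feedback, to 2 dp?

Amplification A = ΔT/ΔT₀ = 9.86/4.4 = 2.241.
Total gain g = 1 − 1/A = 1 − 1/2.241 = 0.5538.
Known gains sum to 0.0506 + 0.0522 + 0.398 = 0.5008.
g_cld = 0.5538 − 0.5008 = 0.05.

0.05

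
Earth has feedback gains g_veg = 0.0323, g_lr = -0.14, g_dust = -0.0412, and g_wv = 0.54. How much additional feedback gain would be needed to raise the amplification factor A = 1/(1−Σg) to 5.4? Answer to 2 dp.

0.42

Current total gain = 0.3911.
Target gain for A = 5.4: g* = 1 − 1/5.4 = 0.8148.
Additional gain needed = 0.8148 − 0.3911 = 0.42.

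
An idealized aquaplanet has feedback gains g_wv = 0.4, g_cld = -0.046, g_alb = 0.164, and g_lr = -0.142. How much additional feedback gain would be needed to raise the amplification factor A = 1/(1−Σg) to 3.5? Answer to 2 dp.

0.34

Current total gain = 0.376.
Target gain for A = 3.5: g* = 1 − 1/3.5 = 0.7143.
Additional gain needed = 0.7143 − 0.376 = 0.34.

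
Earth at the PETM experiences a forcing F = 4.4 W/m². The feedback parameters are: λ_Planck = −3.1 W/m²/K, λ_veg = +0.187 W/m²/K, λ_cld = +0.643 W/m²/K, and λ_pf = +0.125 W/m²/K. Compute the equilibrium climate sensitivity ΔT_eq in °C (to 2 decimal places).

Net feedback parameter λ = (−3.1) + (+0.187) + (+0.643) + (+0.125) = -2.145 W/m²/K.
ΔT = −F/λ = −4.4/(-2.145) = 2.05 °C.

2.05 °C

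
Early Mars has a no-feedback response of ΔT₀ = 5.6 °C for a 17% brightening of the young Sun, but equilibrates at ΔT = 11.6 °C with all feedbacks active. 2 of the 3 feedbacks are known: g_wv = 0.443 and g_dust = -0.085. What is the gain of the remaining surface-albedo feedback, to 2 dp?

0.16

Amplification A = ΔT/ΔT₀ = 11.6/5.6 = 2.071.
Total gain g = 1 − 1/A = 1 − 1/2.071 = 0.5171.
Known gains sum to 0.443 − 0.085 = 0.358.
g_alb = 0.5171 − 0.358 = 0.16.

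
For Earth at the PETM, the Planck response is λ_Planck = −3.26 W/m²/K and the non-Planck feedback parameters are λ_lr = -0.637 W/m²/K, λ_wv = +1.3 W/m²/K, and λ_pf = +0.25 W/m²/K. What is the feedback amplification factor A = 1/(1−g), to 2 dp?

1.39

Convert to gains: g_lr = -0.637/3.26 = -0.1954; g_wv = 1.3/3.26 = 0.3988; g_pf = 0.25/3.26 = 0.07669.
Total gain g = 0.28009.
A = 1/(1 − 0.28009) = 1.39.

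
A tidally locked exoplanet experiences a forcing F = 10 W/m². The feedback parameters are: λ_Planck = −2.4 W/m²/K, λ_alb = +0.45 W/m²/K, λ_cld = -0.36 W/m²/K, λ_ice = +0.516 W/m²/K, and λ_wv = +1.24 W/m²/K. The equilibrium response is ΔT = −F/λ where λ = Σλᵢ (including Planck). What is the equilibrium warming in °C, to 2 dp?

Net feedback parameter λ = (−2.4) + (+0.45) + (-0.36) + (+0.516) + (+1.24) = -0.554 W/m²/K.
ΔT = −F/λ = −10/(-0.554) = 18.05 °C.

18.05 °C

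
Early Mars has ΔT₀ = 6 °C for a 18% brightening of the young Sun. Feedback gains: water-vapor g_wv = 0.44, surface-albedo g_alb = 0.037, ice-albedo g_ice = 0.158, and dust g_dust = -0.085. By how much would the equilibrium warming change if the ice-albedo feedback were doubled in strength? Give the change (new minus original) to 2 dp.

Original: g = 0.55, ΔT = 6/(1−0.55) = 13.3333 °C.
With doubled ice-albedo: g' = 0.708, ΔT' = 6/(1−0.708) = 20.5479 °C.
Change = 20.5479 − 13.3333 = 7.21 °C.

7.21 °C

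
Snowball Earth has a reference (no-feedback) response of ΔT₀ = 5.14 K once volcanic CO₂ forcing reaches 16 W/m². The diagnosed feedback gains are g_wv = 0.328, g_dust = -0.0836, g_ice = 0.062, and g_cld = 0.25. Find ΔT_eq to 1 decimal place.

11.6 K

Total gain g = 0.328 − 0.0836 + 0.062 + 0.25 = 0.5564.
Amplification A = 1/(1 − 0.5564) = 2.254.
ΔT = 5.14 × 2.254 = 11.6 K.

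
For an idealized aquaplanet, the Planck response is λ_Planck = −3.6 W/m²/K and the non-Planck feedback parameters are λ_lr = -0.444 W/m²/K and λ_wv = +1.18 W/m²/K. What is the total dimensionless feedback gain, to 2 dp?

0.20

Convert to gains: g_lr = -0.444/3.6 = -0.1233; g_wv = 1.18/3.6 = 0.3278.
Total gain g = 0.2045.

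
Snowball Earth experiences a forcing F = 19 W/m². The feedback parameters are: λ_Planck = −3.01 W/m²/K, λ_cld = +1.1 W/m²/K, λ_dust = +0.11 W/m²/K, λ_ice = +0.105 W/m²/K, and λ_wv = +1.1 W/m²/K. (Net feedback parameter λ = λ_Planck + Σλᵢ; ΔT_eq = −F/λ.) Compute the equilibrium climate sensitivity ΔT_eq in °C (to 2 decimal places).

31.93 °C

Net feedback parameter λ = (−3.01) + (+1.1) + (+0.11) + (+0.105) + (+1.1) = -0.595 W/m²/K.
ΔT = −F/λ = −19/(-0.595) = 31.93 °C.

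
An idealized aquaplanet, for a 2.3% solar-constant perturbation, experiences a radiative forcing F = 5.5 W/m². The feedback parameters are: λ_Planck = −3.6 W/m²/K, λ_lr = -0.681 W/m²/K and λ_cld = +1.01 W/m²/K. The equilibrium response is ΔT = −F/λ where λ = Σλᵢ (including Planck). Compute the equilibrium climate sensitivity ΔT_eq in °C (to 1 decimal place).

Net feedback parameter λ = (−3.6) + (-0.681) + (+1.01) = -3.271 W/m²/K.
ΔT = −F/λ = −5.5/(-3.271) = 1.7 °C.

1.7 °C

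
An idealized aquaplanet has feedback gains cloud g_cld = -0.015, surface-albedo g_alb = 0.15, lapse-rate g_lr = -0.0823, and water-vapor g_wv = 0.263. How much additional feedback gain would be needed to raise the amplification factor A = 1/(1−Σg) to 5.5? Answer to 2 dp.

Current total gain = 0.3157.
Target gain for A = 5.5: g* = 1 − 1/5.5 = 0.8182.
Additional gain needed = 0.8182 − 0.3157 = 0.50.

0.50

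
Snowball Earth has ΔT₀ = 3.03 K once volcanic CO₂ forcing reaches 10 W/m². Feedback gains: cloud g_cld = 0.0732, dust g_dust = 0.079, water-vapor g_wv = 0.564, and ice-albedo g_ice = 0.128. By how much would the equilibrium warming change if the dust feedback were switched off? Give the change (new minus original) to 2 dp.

-6.54 K

Original: g = 0.8442, ΔT = 3.03/(1−0.8442) = 19.4480 K.
Without dust: g' = 0.7652, ΔT' = 3.03/(1−0.7652) = 12.9046 K.
Change = 12.9046 − 19.4480 = -6.54 K.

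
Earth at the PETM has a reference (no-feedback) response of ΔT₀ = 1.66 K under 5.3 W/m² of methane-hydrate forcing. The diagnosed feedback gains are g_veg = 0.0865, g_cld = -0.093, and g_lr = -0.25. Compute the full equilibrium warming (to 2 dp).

Total gain g = 0.0865 − 0.093 − 0.25 = -0.2565.
Amplification A = 1/(1 + 0.2565) = 0.7959.
ΔT = 1.66 × 0.7959 = 1.32 K.

1.32 K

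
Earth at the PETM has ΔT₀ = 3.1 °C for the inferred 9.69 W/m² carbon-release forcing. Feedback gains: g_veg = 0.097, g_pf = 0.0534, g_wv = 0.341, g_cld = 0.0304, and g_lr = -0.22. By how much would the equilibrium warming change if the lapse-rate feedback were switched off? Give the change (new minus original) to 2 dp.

2.04 °C

Original: g = 0.3018, ΔT = 3.1/(1−0.3018) = 4.4400 °C.
Without lapse-rate: g' = 0.5218, ΔT' = 3.1/(1−0.5218) = 6.4826 °C.
Change = 6.4826 − 4.4400 = 2.04 °C.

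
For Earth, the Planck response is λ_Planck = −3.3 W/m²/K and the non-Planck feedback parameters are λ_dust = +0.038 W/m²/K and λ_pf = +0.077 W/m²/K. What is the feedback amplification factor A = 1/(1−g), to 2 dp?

Convert to gains: g_dust = 0.038/3.3 = 0.01152; g_pf = 0.077/3.3 = 0.02333.
Total gain g = 0.03485.
A = 1/(1 − 0.03485) = 1.04.

1.04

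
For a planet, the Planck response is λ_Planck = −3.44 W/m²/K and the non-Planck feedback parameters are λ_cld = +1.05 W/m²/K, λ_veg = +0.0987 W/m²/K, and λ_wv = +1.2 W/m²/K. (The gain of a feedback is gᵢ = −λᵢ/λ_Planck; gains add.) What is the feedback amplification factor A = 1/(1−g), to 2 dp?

3.15

Convert to gains: g_cld = 1.05/3.44 = 0.3052; g_veg = 0.0987/3.44 = 0.02869; g_wv = 1.2/3.44 = 0.3488.
Total gain g = 0.68269.
A = 1/(1 − 0.68269) = 3.15.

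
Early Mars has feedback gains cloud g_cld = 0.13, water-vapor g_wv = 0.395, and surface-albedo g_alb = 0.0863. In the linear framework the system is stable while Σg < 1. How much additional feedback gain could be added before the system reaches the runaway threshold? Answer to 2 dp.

Current total gain = 0.13 + 0.395 + 0.0863 = 0.6113.
Margin to runaway = 1 − 0.6113 = 0.39.

0.39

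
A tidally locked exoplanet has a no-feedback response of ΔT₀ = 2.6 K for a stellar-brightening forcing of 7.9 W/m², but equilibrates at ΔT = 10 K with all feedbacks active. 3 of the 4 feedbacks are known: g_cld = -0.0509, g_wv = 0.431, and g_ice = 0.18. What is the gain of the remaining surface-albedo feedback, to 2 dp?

0.18

Amplification A = ΔT/ΔT₀ = 10/2.6 = 3.846.
Total gain g = 1 − 1/A = 1 − 1/3.846 = 0.74.
Known gains sum to -0.0509 + 0.431 + 0.18 = 0.5601.
g_alb = 0.74 − 0.5601 = 0.18.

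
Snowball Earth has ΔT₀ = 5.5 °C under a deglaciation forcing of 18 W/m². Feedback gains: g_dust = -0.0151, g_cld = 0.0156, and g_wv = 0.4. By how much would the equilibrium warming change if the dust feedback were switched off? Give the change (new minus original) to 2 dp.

0.24 °C

Original: g = 0.4005, ΔT = 5.5/(1−0.4005) = 9.1743 °C.
Without dust: g' = 0.4156, ΔT' = 5.5/(1−0.4156) = 9.4114 °C.
Change = 9.4114 − 9.1743 = 0.24 °C.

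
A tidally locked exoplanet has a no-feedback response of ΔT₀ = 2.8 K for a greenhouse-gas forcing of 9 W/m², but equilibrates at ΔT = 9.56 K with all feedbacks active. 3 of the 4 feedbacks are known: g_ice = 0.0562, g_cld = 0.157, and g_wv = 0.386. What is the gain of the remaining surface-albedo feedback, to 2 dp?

Amplification A = ΔT/ΔT₀ = 9.56/2.8 = 3.414.
Total gain g = 1 − 1/A = 1 − 1/3.414 = 0.7071.
Known gains sum to 0.0562 + 0.157 + 0.386 = 0.5992.
g_alb = 0.7071 − 0.5992 = 0.11.

0.11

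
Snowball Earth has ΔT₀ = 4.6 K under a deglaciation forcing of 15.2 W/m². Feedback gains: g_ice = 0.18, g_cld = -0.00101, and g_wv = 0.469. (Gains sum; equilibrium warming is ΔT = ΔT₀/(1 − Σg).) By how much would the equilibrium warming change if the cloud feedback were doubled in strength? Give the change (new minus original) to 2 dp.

-0.04 K

Original: g = 0.64799, ΔT = 4.6/(1−0.64799) = 13.0678 K.
With doubled cloud: g' = 0.64698, ΔT' = 4.6/(1−0.64698) = 13.0304 K.
Change = 13.0304 − 13.0678 = -0.04 K.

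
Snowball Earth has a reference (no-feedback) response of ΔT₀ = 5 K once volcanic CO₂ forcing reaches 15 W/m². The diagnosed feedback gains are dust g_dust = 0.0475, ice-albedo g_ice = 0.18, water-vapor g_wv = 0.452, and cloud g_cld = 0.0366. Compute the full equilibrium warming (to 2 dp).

17.61 K

Total gain g = 0.0475 + 0.18 + 0.452 + 0.0366 = 0.7161.
Amplification A = 1/(1 − 0.7161) = 3.522.
ΔT = 5 × 3.522 = 17.61 K.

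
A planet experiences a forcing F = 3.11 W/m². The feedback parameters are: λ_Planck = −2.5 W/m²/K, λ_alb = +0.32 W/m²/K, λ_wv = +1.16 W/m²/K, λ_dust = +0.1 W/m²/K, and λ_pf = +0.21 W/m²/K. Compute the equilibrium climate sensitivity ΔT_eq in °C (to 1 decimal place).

4.4 °C

Net feedback parameter λ = (−2.5) + (+0.32) + (+1.16) + (+0.1) + (+0.21) = -0.71 W/m²/K.
ΔT = −F/λ = −3.11/(-0.71) = 4.4 °C.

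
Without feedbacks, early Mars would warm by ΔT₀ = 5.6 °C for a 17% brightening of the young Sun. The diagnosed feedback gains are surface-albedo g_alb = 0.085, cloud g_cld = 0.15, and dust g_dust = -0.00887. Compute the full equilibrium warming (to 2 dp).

Total gain g = 0.085 + 0.15 − 0.00887 = 0.22613.
Amplification A = 1/(1 − 0.22613) = 1.292.
ΔT = 5.6 × 1.292 = 7.24 °C.

7.24 °C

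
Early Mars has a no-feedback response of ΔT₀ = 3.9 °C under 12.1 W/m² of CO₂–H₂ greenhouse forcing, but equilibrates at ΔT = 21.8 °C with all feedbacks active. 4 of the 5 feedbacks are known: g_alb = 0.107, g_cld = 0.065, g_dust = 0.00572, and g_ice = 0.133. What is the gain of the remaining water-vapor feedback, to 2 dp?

Amplification A = ΔT/ΔT₀ = 21.8/3.9 = 5.59.
Total gain g = 1 − 1/A = 1 − 1/5.59 = 0.8211.
Known gains sum to 0.107 + 0.065 + 0.00572 + 0.133 = 0.31072.
g_wv = 0.8211 − 0.31072 = 0.51.

0.51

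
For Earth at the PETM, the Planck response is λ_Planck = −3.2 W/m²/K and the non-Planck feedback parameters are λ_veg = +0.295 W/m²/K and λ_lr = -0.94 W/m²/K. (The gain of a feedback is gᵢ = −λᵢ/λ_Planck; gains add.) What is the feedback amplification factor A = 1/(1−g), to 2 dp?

0.83

Convert to gains: g_veg = 0.295/3.2 = 0.09219; g_lr = -0.94/3.2 = -0.2937.
Total gain g = -0.20151.
A = 1/(1 + 0.20151) = 0.83.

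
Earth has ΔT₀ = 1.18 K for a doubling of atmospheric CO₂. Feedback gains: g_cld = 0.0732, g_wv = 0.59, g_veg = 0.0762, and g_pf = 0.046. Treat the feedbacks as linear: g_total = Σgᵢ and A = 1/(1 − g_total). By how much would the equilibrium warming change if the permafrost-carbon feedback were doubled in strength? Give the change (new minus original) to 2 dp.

1.50 K

Original: g = 0.7854, ΔT = 1.18/(1−0.7854) = 5.4986 K.
With doubled permafrost-carbon: g' = 0.8314, ΔT' = 1.18/(1−0.8314) = 6.9988 K.
Change = 6.9988 − 5.4986 = 1.50 K.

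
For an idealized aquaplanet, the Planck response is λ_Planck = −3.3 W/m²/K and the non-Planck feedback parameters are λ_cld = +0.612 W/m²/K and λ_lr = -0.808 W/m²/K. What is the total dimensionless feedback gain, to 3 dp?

Convert to gains: g_cld = 0.612/3.3 = 0.1855; g_lr = -0.808/3.3 = -0.2448.
Total gain g = -0.0593.

-0.059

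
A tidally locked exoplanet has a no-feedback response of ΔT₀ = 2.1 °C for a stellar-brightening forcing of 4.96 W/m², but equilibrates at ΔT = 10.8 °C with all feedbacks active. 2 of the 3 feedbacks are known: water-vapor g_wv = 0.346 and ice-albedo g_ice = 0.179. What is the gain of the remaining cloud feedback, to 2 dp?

Amplification A = ΔT/ΔT₀ = 10.8/2.1 = 5.143.
Total gain g = 1 − 1/A = 1 − 1/5.143 = 0.8056.
Known gains sum to 0.346 + 0.179 = 0.525.
g_cld = 0.8056 − 0.525 = 0.28.

0.28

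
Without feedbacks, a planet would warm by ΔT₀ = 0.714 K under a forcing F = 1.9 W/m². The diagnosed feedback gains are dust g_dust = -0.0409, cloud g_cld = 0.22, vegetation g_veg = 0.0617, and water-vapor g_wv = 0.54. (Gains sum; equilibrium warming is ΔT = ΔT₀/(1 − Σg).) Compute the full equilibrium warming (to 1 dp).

3.3 K

Total gain g = -0.0409 + 0.22 + 0.0617 + 0.54 = 0.7808.
Amplification A = 1/(1 − 0.7808) = 4.562.
ΔT = 0.714 × 4.562 = 3.3 K.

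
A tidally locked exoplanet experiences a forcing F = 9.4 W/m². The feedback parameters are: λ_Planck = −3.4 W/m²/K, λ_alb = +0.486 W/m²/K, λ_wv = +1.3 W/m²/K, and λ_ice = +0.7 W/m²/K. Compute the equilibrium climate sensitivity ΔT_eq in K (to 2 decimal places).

Net feedback parameter λ = (−3.4) + (+0.486) + (+1.3) + (+0.7) = -0.914 W/m²/K.
ΔT = −F/λ = −9.4/(-0.914) = 10.28 K.

10.28 K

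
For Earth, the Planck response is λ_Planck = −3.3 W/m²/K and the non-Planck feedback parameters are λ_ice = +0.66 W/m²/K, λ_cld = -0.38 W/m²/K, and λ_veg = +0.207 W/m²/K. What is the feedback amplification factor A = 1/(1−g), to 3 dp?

1.173

Convert to gains: g_ice = 0.66/3.3 = 0.2; g_cld = -0.38/3.3 = -0.1152; g_veg = 0.207/3.3 = 0.06273.
Total gain g = 0.14753.
A = 1/(1 − 0.14753) = 1.173.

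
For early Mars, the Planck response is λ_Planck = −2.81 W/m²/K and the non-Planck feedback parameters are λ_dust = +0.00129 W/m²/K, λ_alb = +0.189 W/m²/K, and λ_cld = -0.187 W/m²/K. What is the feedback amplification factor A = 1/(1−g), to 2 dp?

1.00

Convert to gains: g_dust = 0.00129/2.81 = 0.000459; g_alb = 0.189/2.81 = 0.06726; g_cld = -0.187/2.81 = -0.06655.
Total gain g = 0.001169.
A = 1/(1 − 0.001169) = 1.00.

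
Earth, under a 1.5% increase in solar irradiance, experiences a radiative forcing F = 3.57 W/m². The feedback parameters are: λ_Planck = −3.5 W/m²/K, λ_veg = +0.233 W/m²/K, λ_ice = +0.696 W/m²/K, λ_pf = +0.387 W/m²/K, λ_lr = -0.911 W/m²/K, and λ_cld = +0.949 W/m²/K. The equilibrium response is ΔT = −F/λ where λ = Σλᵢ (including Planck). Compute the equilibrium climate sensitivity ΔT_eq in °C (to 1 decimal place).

Net feedback parameter λ = (−3.5) + (+0.233) + (+0.696) + (+0.387) + (-0.911) + (+0.949) = -2.146 W/m²/K.
ΔT = −F/λ = −3.57/(-2.146) = 1.7 °C.

1.7 °C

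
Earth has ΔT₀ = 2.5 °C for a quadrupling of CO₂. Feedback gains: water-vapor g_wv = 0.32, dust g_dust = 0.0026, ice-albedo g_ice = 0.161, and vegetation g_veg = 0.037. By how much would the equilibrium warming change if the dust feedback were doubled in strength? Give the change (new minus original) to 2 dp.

Original: g = 0.5206, ΔT = 2.5/(1−0.5206) = 5.2149 °C.
With doubled dust: g' = 0.5232, ΔT' = 2.5/(1−0.5232) = 5.2433 °C.
Change = 5.2433 − 5.2149 = 0.03 °C.

0.03 °C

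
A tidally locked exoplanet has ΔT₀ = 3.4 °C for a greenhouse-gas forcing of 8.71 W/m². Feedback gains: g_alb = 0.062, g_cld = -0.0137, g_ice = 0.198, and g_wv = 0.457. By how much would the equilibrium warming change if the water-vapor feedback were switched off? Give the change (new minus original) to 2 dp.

Original: g = 0.7033, ΔT = 3.4/(1−0.7033) = 11.4594 °C.
Without water-vapor: g' = 0.2463, ΔT' = 3.4/(1−0.2463) = 4.5111 °C.
Change = 4.5111 − 11.4594 = -6.95 °C.

-6.95 °C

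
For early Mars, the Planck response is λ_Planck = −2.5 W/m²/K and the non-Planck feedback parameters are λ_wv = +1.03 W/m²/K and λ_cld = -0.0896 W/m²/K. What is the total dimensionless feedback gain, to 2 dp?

Convert to gains: g_wv = 1.03/2.5 = 0.412; g_cld = -0.0896/2.5 = -0.03584.
Total gain g = 0.37616.

0.38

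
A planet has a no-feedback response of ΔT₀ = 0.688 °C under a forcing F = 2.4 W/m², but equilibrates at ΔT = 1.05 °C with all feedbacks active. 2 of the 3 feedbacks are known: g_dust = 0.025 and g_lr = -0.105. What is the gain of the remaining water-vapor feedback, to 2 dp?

0.42

Amplification A = ΔT/ΔT₀ = 1.05/0.688 = 1.526.
Total gain g = 1 − 1/A = 1 − 1/1.526 = 0.3447.
Known gains sum to 0.025 − 0.105 = -0.08.
g_wv = 0.3447 + 0.08 = 0.42.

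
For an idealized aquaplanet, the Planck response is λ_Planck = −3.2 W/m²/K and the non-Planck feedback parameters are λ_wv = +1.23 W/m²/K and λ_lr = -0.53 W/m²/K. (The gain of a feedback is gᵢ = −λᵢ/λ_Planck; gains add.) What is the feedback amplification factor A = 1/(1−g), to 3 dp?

Convert to gains: g_wv = 1.23/3.2 = 0.3844; g_lr = -0.53/3.2 = -0.1656.
Total gain g = 0.2188.
A = 1/(1 − 0.2188) = 1.280.

1.280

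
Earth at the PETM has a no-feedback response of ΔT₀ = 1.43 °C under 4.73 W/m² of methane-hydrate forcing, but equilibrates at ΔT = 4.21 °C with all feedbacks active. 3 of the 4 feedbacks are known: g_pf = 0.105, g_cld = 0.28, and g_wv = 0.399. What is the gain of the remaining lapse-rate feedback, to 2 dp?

-0.12

Amplification A = ΔT/ΔT₀ = 4.21/1.43 = 2.944.
Total gain g = 1 − 1/A = 1 − 1/2.944 = 0.6603.
Known gains sum to 0.105 + 0.28 + 0.399 = 0.784.
g_lr = 0.6603 − 0.784 = -0.12.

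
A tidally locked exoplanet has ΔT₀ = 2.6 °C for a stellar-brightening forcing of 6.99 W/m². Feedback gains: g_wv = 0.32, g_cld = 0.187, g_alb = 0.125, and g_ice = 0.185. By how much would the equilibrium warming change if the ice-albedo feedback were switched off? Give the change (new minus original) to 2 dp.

-7.14 °C

Original: g = 0.817, ΔT = 2.6/(1−0.817) = 14.2077 °C.
Without ice-albedo: g' = 0.632, ΔT' = 2.6/(1−0.632) = 7.0652 °C.
Change = 7.0652 − 14.2077 = -7.14 °C.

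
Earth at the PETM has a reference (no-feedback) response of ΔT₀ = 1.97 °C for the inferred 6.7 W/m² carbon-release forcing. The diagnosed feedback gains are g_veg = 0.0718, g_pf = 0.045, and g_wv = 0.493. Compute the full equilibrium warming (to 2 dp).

Total gain g = 0.0718 + 0.045 + 0.493 = 0.6098.
Amplification A = 1/(1 − 0.6098) = 2.563.
ΔT = 1.97 × 2.563 = 5.05 °C.

5.05 °C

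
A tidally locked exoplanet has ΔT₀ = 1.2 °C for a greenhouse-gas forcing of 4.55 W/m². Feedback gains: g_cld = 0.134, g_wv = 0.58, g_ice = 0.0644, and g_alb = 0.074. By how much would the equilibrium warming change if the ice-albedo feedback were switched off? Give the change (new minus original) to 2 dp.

Original: g = 0.8524, ΔT = 1.2/(1−0.8524) = 8.1301 °C.
Without ice-albedo: g' = 0.788, ΔT' = 1.2/(1−0.788) = 5.6604 °C.
Change = 5.6604 − 8.1301 = -2.47 °C.

-2.47 °C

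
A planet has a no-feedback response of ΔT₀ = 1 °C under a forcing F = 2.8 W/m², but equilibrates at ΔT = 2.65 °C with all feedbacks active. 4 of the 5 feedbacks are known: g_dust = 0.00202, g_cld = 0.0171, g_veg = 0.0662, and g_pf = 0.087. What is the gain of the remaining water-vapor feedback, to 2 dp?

0.45

Amplification A = ΔT/ΔT₀ = 2.65/1 = 2.65.
Total gain g = 1 − 1/A = 1 − 1/2.65 = 0.6226.
Known gains sum to 0.00202 + 0.0171 + 0.0662 + 0.087 = 0.17232.
g_wv = 0.6226 − 0.17232 = 0.45.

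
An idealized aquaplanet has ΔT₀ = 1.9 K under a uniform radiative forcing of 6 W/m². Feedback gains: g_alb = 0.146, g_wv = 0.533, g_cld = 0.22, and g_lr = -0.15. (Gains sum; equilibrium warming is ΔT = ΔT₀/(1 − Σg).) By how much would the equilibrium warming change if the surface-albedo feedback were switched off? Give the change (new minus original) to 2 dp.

Original: g = 0.749, ΔT = 1.9/(1−0.749) = 7.5697 K.
Without surface-albedo: g' = 0.603, ΔT' = 1.9/(1−0.603) = 4.7859 K.
Change = 4.7859 − 7.5697 = -2.78 K.

-2.78 K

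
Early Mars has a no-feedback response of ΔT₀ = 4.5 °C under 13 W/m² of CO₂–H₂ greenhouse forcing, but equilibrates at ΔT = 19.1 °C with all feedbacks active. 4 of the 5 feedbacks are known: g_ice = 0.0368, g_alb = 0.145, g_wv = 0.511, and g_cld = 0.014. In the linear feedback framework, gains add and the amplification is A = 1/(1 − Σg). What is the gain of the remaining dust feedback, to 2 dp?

0.06

Amplification A = ΔT/ΔT₀ = 19.1/4.5 = 4.244.
Total gain g = 1 − 1/A = 1 − 1/4.244 = 0.7644.
Known gains sum to 0.0368 + 0.145 + 0.511 + 0.014 = 0.7068.
g_dust = 0.7644 − 0.7068 = 0.06.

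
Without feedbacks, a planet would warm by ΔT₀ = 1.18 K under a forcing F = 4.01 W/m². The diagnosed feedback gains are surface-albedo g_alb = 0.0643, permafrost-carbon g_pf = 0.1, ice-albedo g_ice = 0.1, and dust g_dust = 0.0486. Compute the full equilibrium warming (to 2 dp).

1.72 K

Total gain g = 0.0643 + 0.1 + 0.1 + 0.0486 = 0.3129.
Amplification A = 1/(1 − 0.3129) = 1.455.
ΔT = 1.18 × 1.455 = 1.72 K.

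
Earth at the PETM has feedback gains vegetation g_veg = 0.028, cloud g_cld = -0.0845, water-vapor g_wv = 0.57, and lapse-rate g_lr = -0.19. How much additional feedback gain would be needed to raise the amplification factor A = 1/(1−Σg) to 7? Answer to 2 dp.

Current total gain = 0.3235.
Target gain for A = 7: g* = 1 − 1/7 = 0.8571.
Additional gain needed = 0.8571 − 0.3235 = 0.53.

0.53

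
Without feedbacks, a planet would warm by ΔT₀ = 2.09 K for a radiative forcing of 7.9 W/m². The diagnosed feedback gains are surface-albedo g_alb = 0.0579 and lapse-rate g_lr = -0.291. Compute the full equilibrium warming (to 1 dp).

Total gain g = 0.0579 − 0.291 = -0.2331.
Amplification A = 1/(1 + 0.2331) = 0.811.
ΔT = 2.09 × 0.811 = 1.7 K.

1.7 K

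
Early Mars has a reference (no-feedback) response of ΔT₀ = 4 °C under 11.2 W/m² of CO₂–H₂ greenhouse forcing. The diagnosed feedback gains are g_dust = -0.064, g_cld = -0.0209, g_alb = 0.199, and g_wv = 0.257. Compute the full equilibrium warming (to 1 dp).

Total gain g = -0.064 − 0.0209 + 0.199 + 0.257 = 0.3711.
Amplification A = 1/(1 − 0.3711) = 1.59.
ΔT = 4 × 1.59 = 6.4 °C.

6.4 °C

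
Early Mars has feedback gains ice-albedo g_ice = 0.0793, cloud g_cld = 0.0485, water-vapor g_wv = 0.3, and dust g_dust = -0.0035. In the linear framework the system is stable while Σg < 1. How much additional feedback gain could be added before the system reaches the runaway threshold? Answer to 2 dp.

0.58

Current total gain = 0.0793 + 0.0485 + 0.3 − 0.0035 = 0.4243.
Margin to runaway = 1 − 0.4243 = 0.58.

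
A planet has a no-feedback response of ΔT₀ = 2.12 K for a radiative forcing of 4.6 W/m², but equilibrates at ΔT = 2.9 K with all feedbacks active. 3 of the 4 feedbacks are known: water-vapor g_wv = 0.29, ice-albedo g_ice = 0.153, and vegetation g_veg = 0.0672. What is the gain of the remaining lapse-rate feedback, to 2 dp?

-0.24

Amplification A = ΔT/ΔT₀ = 2.9/2.12 = 1.368.
Total gain g = 1 − 1/A = 1 − 1/1.368 = 0.269.
Known gains sum to 0.29 + 0.153 + 0.0672 = 0.5102.
g_lr = 0.269 − 0.5102 = -0.24.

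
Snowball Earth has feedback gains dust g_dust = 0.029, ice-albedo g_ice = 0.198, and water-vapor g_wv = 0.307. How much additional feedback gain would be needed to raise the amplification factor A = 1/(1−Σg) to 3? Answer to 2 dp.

0.13

Current total gain = 0.534.
Target gain for A = 3: g* = 1 − 1/3 = 0.6667.
Additional gain needed = 0.6667 − 0.534 = 0.13.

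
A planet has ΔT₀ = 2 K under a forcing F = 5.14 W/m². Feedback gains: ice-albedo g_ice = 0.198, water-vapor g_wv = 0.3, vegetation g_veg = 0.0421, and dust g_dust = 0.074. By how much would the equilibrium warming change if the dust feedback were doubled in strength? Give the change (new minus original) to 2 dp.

Original: g = 0.6141, ΔT = 2/(1−0.6141) = 5.1827 K.
With doubled dust: g' = 0.6881, ΔT' = 2/(1−0.6881) = 6.4123 K.
Change = 6.4123 − 5.1827 = 1.23 K.

1.23 K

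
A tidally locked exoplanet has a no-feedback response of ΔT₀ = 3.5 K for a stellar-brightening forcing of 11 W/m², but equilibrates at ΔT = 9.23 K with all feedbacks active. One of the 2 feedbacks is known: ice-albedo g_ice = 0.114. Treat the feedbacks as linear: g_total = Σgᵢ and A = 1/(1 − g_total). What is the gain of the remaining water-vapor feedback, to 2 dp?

Amplification A = ΔT/ΔT₀ = 9.23/3.5 = 2.637.
Total gain g = 1 − 1/A = 1 − 1/2.637 = 0.6208.
The known gain is 0.114.
g_wv = 0.6208 − 0.114 = 0.51.

0.51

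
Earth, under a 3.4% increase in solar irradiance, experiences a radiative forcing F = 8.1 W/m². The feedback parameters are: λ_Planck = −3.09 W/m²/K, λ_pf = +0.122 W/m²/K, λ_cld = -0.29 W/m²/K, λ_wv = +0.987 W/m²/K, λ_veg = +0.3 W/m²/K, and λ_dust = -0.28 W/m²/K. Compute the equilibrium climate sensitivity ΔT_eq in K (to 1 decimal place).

3.6 K

Net feedback parameter λ = (−3.09) + (+0.122) + (-0.29) + (+0.987) + (+0.3) + (-0.28) = -2.251 W/m²/K.
ΔT = −F/λ = −8.1/(-2.251) = 3.6 K.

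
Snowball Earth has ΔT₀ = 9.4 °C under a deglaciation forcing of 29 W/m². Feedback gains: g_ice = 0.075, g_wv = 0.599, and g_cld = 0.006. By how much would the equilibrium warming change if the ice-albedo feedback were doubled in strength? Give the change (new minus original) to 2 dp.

Original: g = 0.68, ΔT = 9.4/(1−0.68) = 29.3750 °C.
With doubled ice-albedo: g' = 0.755, ΔT' = 9.4/(1−0.755) = 38.3673 °C.
Change = 38.3673 − 29.3750 = 8.99 °C.

8.99 °C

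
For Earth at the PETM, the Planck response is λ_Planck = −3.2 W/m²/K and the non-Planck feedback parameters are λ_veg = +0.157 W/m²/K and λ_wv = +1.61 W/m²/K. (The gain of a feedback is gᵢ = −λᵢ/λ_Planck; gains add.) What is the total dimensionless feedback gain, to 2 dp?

0.55

Convert to gains: g_veg = 0.157/3.2 = 0.04906; g_wv = 1.61/3.2 = 0.5031.
Total gain g = 0.55216.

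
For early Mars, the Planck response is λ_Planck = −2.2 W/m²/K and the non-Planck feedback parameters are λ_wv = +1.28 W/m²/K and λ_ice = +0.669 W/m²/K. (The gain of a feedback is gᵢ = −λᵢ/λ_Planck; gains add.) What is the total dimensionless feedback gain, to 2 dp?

Convert to gains: g_wv = 1.28/2.2 = 0.5818; g_ice = 0.669/2.2 = 0.3041.
Total gain g = 0.8859.

0.89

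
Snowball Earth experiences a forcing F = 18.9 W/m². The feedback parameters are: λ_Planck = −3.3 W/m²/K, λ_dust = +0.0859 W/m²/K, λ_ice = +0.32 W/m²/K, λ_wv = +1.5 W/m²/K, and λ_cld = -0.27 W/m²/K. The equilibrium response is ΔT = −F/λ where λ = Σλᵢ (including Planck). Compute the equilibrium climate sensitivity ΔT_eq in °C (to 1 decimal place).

11.4 °C

Net feedback parameter λ = (−3.3) + (+0.0859) + (+0.32) + (+1.5) + (-0.27) = -1.6641 W/m²/K.
ΔT = −F/λ = −18.9/(-1.6641) = 11.4 °C.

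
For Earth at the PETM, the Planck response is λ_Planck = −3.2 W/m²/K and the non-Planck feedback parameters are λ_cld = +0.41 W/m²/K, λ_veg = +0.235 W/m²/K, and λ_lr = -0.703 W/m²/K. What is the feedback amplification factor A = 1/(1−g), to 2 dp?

Convert to gains: g_cld = 0.41/3.2 = 0.1281; g_veg = 0.235/3.2 = 0.07344; g_lr = -0.703/3.2 = -0.2197.
Total gain g = -0.01816.
A = 1/(1 + 0.01816) = 0.98.

0.98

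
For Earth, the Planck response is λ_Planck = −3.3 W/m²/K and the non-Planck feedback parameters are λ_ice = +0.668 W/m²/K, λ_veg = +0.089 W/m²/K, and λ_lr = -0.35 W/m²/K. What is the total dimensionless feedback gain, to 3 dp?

Convert to gains: g_ice = 0.668/3.3 = 0.2024; g_veg = 0.089/3.3 = 0.02697; g_lr = -0.35/3.3 = -0.1061.
Total gain g = 0.12327.

0.123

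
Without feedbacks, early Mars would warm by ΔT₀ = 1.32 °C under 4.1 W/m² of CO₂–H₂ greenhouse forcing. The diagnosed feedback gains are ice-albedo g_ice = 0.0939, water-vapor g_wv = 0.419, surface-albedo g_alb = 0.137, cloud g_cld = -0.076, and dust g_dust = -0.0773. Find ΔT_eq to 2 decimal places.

Total gain g = 0.0939 + 0.419 + 0.137 − 0.076 − 0.0773 = 0.4966.
Amplification A = 1/(1 − 0.4966) = 1.986.
ΔT = 1.32 × 1.986 = 2.62 °C.

2.62 °C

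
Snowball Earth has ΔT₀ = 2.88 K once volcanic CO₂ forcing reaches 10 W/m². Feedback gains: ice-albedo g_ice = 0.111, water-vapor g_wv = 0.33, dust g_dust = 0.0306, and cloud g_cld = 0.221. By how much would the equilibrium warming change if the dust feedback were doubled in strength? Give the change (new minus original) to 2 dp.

Original: g = 0.6926, ΔT = 2.88/(1−0.6926) = 9.3689 K.
With doubled dust: g' = 0.7232, ΔT' = 2.88/(1−0.7232) = 10.4046 K.
Change = 10.4046 − 9.3689 = 1.04 K.

1.04 K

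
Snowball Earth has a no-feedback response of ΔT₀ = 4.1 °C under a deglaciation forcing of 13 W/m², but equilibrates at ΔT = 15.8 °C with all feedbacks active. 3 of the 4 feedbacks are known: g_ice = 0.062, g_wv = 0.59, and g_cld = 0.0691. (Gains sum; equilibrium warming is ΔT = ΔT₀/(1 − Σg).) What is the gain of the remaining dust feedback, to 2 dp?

Amplification A = ΔT/ΔT₀ = 15.8/4.1 = 3.854.
Total gain g = 1 − 1/A = 1 − 1/3.854 = 0.7405.
Known gains sum to 0.062 + 0.59 + 0.0691 = 0.7211.
g_dust = 0.7405 − 0.7211 = 0.02.

0.02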